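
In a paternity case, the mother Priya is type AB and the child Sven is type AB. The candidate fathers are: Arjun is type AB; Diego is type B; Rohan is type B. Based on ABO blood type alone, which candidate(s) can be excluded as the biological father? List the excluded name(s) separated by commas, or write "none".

none

A candidate is excluded only if no genotype consistent with his phenotype could produce a type AB child with a type AB mother.
Every candidate has at least one consistent genotype combination, so none can be excluded.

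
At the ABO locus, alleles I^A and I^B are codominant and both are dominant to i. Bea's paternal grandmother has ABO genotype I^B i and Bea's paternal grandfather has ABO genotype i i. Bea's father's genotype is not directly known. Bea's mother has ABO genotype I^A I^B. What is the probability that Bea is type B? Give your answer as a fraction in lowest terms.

1/2

Bea's father's ABO genotype from I^B i × i i: 1/2 I^B i, 1/2 i i.
Crossing each possibility with the mother I^A I^B and summing P(type B): 1/2·1/2 + 1/2·1/2 = 1/2.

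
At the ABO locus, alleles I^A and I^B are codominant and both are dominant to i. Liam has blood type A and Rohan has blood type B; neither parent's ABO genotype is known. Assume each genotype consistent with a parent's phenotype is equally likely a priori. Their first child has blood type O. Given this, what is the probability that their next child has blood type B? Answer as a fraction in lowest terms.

1/4

Possible genotypes: Liam ∈ {I^A I^A, I^A i}; Rohan ∈ {I^B I^B, I^B i}.
Weight each parental genotype pair by prior × P(type-O child):
  I^A i × I^B i: posterior weight 1; P(next child type B) = 1/4.
Weighted sum = 1/4.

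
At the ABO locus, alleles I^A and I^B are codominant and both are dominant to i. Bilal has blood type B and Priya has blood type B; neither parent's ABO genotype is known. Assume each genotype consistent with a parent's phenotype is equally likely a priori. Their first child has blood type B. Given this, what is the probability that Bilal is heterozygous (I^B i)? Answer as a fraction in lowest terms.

Possible genotypes: Bilal ∈ {I^B I^B, I^B i}; Priya ∈ {I^B I^B, I^B i}.
Weight each parental genotype pair by prior × P(type-B child):
  I^B I^B × I^B I^B: posterior weight 4/15.
  I^B I^B × I^B i: posterior weight 4/15.
  I^B i × I^B I^B: posterior weight 4/15.
  I^B i × I^B i: posterior weight 1/5.
Sum the posterior weight over pairs where Bilal is I^B i: 7/15.

7/15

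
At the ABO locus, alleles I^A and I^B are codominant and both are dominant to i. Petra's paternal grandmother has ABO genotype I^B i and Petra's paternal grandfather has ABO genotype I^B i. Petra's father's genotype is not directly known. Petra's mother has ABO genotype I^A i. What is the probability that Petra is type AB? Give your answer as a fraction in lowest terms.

Petra's father's ABO genotype from I^B i × I^B i: 1/4 I^B I^B, 1/2 I^B i, 1/4 i i.
Crossing each possibility with the mother I^A i and summing P(type AB): 1/4·1/2 + 1/2·1/4 + 1/4·0 = 1/4.

1/4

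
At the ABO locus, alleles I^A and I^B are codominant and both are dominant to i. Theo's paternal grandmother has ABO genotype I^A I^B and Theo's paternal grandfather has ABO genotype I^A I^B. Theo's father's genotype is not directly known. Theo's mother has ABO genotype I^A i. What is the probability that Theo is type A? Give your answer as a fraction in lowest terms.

Theo's father's ABO genotype from I^A I^B × I^A I^B: 1/4 I^A I^A, 1/2 I^A I^B, 1/4 I^B I^B.
Crossing each possibility with the mother I^A i and summing P(type A): 1/4·1 + 1/2·1/2 + 1/4·0 = 1/2.

1/2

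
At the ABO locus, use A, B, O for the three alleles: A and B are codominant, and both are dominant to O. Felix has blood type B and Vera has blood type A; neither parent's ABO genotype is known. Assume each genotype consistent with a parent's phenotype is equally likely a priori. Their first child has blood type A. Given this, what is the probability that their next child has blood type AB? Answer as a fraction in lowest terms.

5/12

Possible genotypes: Felix ∈ {BB, BO}; Vera ∈ {AA, AO}.
Weight each parental genotype pair by prior × P(type-A child):
  BO × AA: posterior weight 2/3; P(next child type AB) = 1/2.
  BO × AO: posterior weight 1/3; P(next child type AB) = 1/4.
Weighted sum = 5/12.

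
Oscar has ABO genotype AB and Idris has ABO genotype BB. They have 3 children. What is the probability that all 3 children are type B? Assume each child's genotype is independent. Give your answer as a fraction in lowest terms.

1/8

ABO cross AB × BB → 1/2 B, 1/2 AB.
So P(type B) = 1/2 per child.
All 3 independent: (1/2)^3 = 1/8.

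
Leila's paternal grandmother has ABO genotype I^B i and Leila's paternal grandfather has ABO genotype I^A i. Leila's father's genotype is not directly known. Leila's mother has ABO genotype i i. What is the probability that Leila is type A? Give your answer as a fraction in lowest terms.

1/4

Leila's father's ABO genotype from I^B i × I^A i: 1/4 I^A I^B, 1/4 I^A i, 1/4 I^B i, 1/4 i i.
Crossing each possibility with the mother i i and summing P(type A): 1/4·1/2 + 1/4·1/2 + 1/4·0 + 1/4·0 = 1/4.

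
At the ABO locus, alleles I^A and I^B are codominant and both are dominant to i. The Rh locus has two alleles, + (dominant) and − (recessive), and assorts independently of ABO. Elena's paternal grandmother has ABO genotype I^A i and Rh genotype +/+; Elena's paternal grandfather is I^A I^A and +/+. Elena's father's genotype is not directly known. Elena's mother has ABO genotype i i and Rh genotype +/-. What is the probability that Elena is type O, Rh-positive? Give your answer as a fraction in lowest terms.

Elena's father's ABO genotype from I^A i × I^A I^A: 1/2 I^A I^A, 1/2 I^A i.
Crossing each possibility with the mother i i and summing P(type O): 1/2·0 + 1/2·1/2 = 1/4.
Similarly for Rh via the father's Rh distribution: P(Rh+) = 1.
Independent loci: 1/4 × 1 = 1/4.

1/4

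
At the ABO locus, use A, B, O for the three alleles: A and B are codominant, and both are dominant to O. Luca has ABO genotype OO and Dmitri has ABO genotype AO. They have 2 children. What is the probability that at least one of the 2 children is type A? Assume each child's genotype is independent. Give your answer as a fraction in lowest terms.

ABO cross OO × AO → 1/2 O, 1/2 A.
So P(type A) = 1/2 per child.
P(none) = (1/2)^2 = 1/4; P(at least one) = 1 − 1/4 = 3/4.

3/4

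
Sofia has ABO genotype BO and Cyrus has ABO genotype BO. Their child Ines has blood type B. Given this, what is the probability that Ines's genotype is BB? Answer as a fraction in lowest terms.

1/3

Cross BO × BO → 1/4 BB, 1/2 BO, 1/4 OO.
Type-B genotypes among offspring: BB (1/4), BO (1/2); total 3/4.
P(BB | type B) = (1/4) / (3/4) = 1/3.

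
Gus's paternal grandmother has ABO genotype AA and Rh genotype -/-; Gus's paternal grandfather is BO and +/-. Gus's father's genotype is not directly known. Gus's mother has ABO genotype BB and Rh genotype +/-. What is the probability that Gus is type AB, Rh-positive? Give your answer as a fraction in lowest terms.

5/16

Gus's father's ABO genotype from AA × BO: 1/2 AB, 1/2 AO.
Crossing each possibility with the mother BB and summing P(type AB): 1/2·1/2 + 1/2·1/2 = 1/2.
Similarly for Rh via the father's Rh distribution: P(Rh+) = 5/8.
Independent loci: 1/2 × 5/8 = 5/16.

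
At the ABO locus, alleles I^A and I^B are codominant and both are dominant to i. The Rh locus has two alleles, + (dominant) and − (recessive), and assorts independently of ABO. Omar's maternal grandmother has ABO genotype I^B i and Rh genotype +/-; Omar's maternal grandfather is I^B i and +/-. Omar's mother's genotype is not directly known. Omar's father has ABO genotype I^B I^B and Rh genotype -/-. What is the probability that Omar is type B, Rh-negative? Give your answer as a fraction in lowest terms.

Omar's mother's ABO genotype from I^B i × I^B i: 1/4 I^B I^B, 1/2 I^B i, 1/4 i i.
Crossing each possibility with the father I^B I^B and summing P(type B): 1/4·1 + 1/2·1 + 1/4·1 = 1.
Similarly for Rh via the mother's Rh distribution: P(Rh-) = 1/2.
Independent loci: 1 × 1/2 = 1/2.

1/2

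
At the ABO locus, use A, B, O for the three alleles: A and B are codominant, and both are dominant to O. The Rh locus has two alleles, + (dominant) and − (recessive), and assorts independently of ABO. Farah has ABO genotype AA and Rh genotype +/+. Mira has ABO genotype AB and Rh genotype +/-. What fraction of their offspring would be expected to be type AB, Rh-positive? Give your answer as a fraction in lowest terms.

ABO cross AA × AB → offspring phenotypes: 1/2 A, 1/2 AB.
Rh cross +/+ × +/- → 1 Rh+.
Independent loci: P(type AB, Rh-positive) = 1/2 × 1 = 1/2.

1/2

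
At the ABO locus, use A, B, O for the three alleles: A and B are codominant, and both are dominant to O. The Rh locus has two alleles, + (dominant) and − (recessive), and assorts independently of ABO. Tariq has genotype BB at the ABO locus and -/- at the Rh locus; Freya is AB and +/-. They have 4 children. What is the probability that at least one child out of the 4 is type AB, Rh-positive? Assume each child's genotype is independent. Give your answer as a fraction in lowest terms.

175/256

ABO cross BB × AB → 1/2 B, 1/2 AB.
Rh cross -/- × +/- → 1/2 Rh+, 1/2 Rh-; so P(type AB, Rh-positive) = 1/2 × 1/2 = 1/4 per child.
P(none) = (3/4)^4 = 81/256; P(at least one) = 1 − 81/256 = 175/256.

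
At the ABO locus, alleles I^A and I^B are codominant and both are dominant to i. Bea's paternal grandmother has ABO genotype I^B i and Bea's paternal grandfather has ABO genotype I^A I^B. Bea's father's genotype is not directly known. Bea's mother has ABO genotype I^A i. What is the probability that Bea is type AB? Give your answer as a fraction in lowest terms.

1/4

Bea's father's ABO genotype from I^B i × I^A I^B: 1/4 I^A I^B, 1/4 I^A i, 1/4 I^B I^B, 1/4 I^B i.
Crossing each possibility with the mother I^A i and summing P(type AB): 1/4·1/4 + 1/4·0 + 1/4·1/2 + 1/4·1/4 = 1/4.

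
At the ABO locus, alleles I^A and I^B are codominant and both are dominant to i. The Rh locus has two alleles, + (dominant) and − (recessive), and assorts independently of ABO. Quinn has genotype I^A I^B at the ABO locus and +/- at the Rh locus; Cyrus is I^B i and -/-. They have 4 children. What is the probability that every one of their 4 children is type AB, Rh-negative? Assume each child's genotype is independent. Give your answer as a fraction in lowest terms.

ABO cross I^A I^B × I^B i → 1/4 A, 1/2 B, 1/4 AB.
Rh cross +/- × -/- → 1/2 Rh+, 1/2 Rh-; so P(type AB, Rh-negative) = 1/4 × 1/2 = 1/8 per child.
All 4 independent: (1/8)^4 = 1/4096.

1/4096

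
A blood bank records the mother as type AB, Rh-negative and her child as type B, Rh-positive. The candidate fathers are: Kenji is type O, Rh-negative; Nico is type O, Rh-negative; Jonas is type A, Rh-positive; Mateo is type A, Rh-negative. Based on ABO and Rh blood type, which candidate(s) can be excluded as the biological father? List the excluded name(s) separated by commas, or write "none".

A candidate is excluded only if no genotype consistent with his phenotype could produce a type B, Rh-positive child with a type AB, Rh-negative mother.
Kenji (type O, Rh-): no genotype consistent with that phenotype can produce a type-B Rh+ child with a type-AB mother.
Nico (type O, Rh-): no genotype consistent with that phenotype can produce a type-B Rh+ child with a type-AB mother.
Mateo (type A, Rh-): no genotype consistent with that phenotype can produce a type-B Rh+ child with a type-AB mother.

Kenji, Nico, Mateo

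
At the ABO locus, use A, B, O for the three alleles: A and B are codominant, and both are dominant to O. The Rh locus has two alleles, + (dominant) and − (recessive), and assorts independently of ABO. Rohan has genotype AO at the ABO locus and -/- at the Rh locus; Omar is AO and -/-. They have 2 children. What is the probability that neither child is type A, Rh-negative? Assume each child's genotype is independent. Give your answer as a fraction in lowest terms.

1/16

ABO cross AO × AO → 1/4 O, 3/4 A.
Rh cross -/- × -/- → 1 Rh-; so P(type A, Rh-negative) = 3/4 × 1 = 3/4 per child.
P(not type A, Rh-negative) = 1/4 for one child; (1/4)^2 = 1/16.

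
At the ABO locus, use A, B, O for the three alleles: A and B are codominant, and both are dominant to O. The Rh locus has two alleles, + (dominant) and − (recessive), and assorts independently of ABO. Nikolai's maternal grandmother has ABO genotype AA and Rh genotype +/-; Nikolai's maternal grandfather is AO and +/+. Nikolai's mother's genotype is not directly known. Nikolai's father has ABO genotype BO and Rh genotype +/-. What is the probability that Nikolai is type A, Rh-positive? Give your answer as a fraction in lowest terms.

21/64

Nikolai's mother's ABO genotype from AA × AO: 1/2 AA, 1/2 AO.
Crossing each possibility with the father BO and summing P(type A): 1/2·1/2 + 1/2·1/4 = 3/8.
Similarly for Rh via the mother's Rh distribution: P(Rh+) = 7/8.
Independent loci: 3/8 × 7/8 = 21/64.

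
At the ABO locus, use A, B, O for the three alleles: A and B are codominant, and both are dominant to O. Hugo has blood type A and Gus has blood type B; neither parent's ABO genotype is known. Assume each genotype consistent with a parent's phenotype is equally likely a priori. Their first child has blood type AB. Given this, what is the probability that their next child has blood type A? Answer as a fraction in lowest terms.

5/36

Possible genotypes: Hugo ∈ {AA, AO}; Gus ∈ {BB, BO}.
Weight each parental genotype pair by prior × P(type-AB child):
  AA × BB: posterior weight 4/9; P(next child type A) = 0.
  AA × BO: posterior weight 2/9; P(next child type A) = 1/2.
  AO × BB: posterior weight 2/9; P(next child type A) = 0.
  AO × BO: posterior weight 1/9; P(next child type A) = 1/4.
Weighted sum = 5/36.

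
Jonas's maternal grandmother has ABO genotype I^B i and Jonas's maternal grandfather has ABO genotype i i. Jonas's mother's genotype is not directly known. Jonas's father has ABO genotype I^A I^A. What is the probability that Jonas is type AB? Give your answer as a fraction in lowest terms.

1/4

Jonas's mother's ABO genotype from I^B i × i i: 1/2 I^B i, 1/2 i i.
Crossing each possibility with the father I^A I^A and summing P(type AB): 1/2·1/2 + 1/2·0 = 1/4.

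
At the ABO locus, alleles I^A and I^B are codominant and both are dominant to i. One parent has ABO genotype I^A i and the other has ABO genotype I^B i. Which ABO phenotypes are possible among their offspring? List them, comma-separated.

O, A, B, AB

Gametes from I^A i × I^B i give offspring ABO genotypes I^A I^B, I^A i, I^B i, i i, i.e. phenotypes O, A, B, AB.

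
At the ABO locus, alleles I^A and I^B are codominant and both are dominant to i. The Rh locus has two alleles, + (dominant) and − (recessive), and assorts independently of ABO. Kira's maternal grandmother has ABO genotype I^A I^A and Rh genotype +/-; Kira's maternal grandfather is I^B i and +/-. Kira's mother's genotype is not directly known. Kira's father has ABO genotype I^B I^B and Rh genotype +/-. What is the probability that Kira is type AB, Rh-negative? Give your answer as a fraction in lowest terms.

1/8

Kira's mother's ABO genotype from I^A I^A × I^B i: 1/2 I^A I^B, 1/2 I^A i.
Crossing each possibility with the father I^B I^B and summing P(type AB): 1/2·1/2 + 1/2·1/2 = 1/2.
Similarly for Rh via the mother's Rh distribution: P(Rh-) = 1/4.
Independent loci: 1/2 × 1/4 = 1/8.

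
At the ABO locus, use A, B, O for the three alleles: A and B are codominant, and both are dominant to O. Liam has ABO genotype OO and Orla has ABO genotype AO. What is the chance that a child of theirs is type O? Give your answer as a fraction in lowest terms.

1/2

ABO cross OO × AO → offspring phenotypes: 1/2 O, 1/2 A.
So P(type O) = 1/2.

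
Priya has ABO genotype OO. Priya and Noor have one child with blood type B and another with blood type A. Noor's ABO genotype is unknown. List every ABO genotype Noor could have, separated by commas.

AB

For each candidate genotype of Noor, check whether crossing it with OO can produce every observed child phenotype.
  AA → possible child types {A} ✗
  AB → possible child types {A, B} ✓
  AO → possible child types {O, A} ✗
  BB → possible child types {B} ✗
  BO → possible child types {O, B} ✗
  OO → possible child types {O} ✗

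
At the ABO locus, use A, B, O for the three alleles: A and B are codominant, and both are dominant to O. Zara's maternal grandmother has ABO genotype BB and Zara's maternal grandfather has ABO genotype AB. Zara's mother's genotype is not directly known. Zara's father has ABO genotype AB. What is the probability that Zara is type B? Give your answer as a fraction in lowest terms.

Zara's mother's ABO genotype from BB × AB: 1/2 AB, 1/2 BB.
Crossing each possibility with the father AB and summing P(type B): 1/2·1/4 + 1/2·1/2 = 3/8.

3/8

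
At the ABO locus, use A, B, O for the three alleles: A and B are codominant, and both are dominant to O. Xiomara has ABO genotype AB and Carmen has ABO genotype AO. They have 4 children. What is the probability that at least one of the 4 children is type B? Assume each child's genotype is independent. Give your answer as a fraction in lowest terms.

ABO cross AB × AO → 1/2 A, 1/4 B, 1/4 AB.
So P(type B) = 1/4 per child.
P(none) = (3/4)^4 = 81/256; P(at least one) = 1 − 81/256 = 175/256.

175/256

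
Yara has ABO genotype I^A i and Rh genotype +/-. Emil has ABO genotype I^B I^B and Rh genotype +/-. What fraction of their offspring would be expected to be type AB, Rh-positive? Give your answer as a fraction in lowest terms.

ABO cross I^A i × I^B I^B → offspring phenotypes: 1/2 B, 1/2 AB.
Rh cross +/- × +/- → 3/4 Rh+, 1/4 Rh-.
Independent loci: P(type AB, Rh-positive) = 1/2 × 3/4 = 3/8.

3/8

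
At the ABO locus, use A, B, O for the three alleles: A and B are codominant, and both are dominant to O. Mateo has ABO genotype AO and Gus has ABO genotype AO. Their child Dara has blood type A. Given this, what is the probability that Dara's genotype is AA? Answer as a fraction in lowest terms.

Cross AO × AO → 1/4 AA, 1/2 AO, 1/4 OO.
Type-A genotypes among offspring: AA (1/4), AO (1/2); total 3/4.
P(AA | type A) = (1/4) / (3/4) = 1/3.

1/3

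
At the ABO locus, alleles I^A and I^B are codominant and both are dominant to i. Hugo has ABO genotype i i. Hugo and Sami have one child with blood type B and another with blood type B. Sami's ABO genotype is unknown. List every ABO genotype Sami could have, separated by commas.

I^A I^B, I^B I^B, I^B i

For each candidate genotype of Sami, check whether crossing it with i i can produce every observed child phenotype.
  I^A I^A → possible child types {A} ✗
  I^A I^B → possible child types {A, B} ✓
  I^A i → possible child types {O, A} ✗
  I^B I^B → possible child types {B} ✓
  I^B i → possible child types {O, B} ✓
  i i → possible child types {O} ✗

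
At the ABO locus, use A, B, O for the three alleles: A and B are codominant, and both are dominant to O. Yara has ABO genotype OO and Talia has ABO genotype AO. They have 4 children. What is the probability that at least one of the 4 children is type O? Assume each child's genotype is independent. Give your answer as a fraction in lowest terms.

ABO cross OO × AO → 1/2 O, 1/2 A.
So P(type O) = 1/2 per child.
P(none) = (1/2)^4 = 1/16; P(at least one) = 1 − 1/16 = 15/16.

15/16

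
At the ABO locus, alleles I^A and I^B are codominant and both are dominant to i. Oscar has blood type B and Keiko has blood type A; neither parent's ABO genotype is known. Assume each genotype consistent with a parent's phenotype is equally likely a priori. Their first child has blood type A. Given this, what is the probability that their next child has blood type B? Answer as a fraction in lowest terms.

1/12

Possible genotypes: Oscar ∈ {I^B I^B, I^B i}; Keiko ∈ {I^A I^A, I^A i}.
Weight each parental genotype pair by prior × P(type-A child):
  I^B i × I^A I^A: posterior weight 2/3; P(next child type B) = 0.
  I^B i × I^A i: posterior weight 1/3; P(next child type B) = 1/4.
Weighted sum = 1/12.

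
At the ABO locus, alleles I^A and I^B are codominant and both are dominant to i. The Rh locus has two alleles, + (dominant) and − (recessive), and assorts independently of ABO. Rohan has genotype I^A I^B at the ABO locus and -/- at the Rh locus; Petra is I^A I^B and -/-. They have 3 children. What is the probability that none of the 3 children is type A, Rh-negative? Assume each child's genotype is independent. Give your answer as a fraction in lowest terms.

27/64

ABO cross I^A I^B × I^A I^B → 1/4 A, 1/4 B, 1/2 AB.
Rh cross -/- × -/- → 1 Rh-; so P(type A, Rh-negative) = 1/4 × 1 = 1/4 per child.
P(not type A, Rh-negative) = 3/4 for one child; (3/4)^3 = 27/64.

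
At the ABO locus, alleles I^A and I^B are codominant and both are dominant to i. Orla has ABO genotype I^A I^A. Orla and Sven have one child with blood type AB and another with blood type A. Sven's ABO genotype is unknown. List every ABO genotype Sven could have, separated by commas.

For each candidate genotype of Sven, check whether crossing it with I^A I^A can produce every observed child phenotype.
  I^A I^A → possible child types {A} ✗
  I^A I^B → possible child types {A, AB} ✓
  I^A i → possible child types {A} ✗
  I^B I^B → possible child types {AB} ✗
  I^B i → possible child types {A, AB} ✓
  i i → possible child types {A} ✗

I^A I^B, I^B i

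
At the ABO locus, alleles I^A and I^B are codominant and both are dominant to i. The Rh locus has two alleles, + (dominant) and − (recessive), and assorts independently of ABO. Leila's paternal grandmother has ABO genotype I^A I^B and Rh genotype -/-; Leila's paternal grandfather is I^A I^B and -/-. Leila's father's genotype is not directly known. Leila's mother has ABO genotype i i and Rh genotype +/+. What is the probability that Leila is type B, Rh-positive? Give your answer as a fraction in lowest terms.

Leila's father's ABO genotype from I^A I^B × I^A I^B: 1/4 I^A I^A, 1/2 I^A I^B, 1/4 I^B I^B.
Crossing each possibility with the mother i i and summing P(type B): 1/4·0 + 1/2·1/2 + 1/4·1 = 1/2.
Similarly for Rh via the father's Rh distribution: P(Rh+) = 1.
Independent loci: 1/2 × 1 = 1/2.

1/2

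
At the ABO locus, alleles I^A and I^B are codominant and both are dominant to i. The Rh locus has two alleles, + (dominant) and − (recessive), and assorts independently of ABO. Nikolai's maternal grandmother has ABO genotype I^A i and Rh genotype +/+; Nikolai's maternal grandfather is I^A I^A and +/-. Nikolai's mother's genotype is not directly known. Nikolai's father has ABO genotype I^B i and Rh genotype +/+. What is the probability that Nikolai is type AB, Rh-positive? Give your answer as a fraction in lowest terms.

3/8

Nikolai's mother's ABO genotype from I^A i × I^A I^A: 1/2 I^A I^A, 1/2 I^A i.
Crossing each possibility with the father I^B i and summing P(type AB): 1/2·1/2 + 1/2·1/4 = 3/8.
Similarly for Rh via the mother's Rh distribution: P(Rh+) = 1.
Independent loci: 3/8 × 1 = 3/8.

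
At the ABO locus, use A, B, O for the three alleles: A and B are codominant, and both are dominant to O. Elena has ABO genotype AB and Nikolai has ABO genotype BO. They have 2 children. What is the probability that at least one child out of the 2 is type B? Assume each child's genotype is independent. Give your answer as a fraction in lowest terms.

3/4

ABO cross AB × BO → 1/4 A, 1/2 B, 1/4 AB.
So P(type B) = 1/2 per child.
P(none) = (1/2)^2 = 1/4; P(at least one) = 1 − 1/4 = 3/4.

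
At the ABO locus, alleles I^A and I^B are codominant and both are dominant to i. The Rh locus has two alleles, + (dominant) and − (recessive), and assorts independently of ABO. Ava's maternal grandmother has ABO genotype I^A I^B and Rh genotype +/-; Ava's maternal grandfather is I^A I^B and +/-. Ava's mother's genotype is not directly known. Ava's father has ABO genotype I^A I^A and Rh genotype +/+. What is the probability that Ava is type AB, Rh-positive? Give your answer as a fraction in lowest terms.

1/2

Ava's mother's ABO genotype from I^A I^B × I^A I^B: 1/4 I^A I^A, 1/2 I^A I^B, 1/4 I^B I^B.
Crossing each possibility with the father I^A I^A and summing P(type AB): 1/4·0 + 1/2·1/2 + 1/4·1 = 1/2.
Similarly for Rh via the mother's Rh distribution: P(Rh+) = 1.
Independent loci: 1/2 × 1 = 1/2.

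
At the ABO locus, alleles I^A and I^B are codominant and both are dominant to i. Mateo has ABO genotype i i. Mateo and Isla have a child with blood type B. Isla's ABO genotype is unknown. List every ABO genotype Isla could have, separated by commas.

For each candidate genotype of Isla, check whether crossing it with i i can produce every observed child phenotype.
  I^A I^A → possible child types {A} ✗
  I^A I^B → possible child types {A, B} ✓
  I^A i → possible child types {O, A} ✗
  I^B I^B → possible child types {B} ✓
  I^B i → possible child types {O, B} ✓
  i i → possible child types {O} ✗

I^A I^B, I^B I^B, I^B i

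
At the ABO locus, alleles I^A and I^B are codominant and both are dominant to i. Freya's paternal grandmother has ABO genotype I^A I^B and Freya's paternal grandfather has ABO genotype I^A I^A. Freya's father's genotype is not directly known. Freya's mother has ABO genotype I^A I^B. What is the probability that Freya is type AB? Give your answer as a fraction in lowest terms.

1/2

Freya's father's ABO genotype from I^A I^B × I^A I^A: 1/2 I^A I^A, 1/2 I^A I^B.
Crossing each possibility with the mother I^A I^B and summing P(type AB): 1/2·1/2 + 1/2·1/2 = 1/2.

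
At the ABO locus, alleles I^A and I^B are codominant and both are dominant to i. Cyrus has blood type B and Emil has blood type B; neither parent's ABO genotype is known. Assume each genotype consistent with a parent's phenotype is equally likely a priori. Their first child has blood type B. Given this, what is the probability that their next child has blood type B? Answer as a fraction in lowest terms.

19/20

Possible genotypes: Cyrus ∈ {I^B I^B, I^B i}; Emil ∈ {I^B I^B, I^B i}.
Weight each parental genotype pair by prior × P(type-B child):
  I^B I^B × I^B I^B: posterior weight 4/15; P(next child type B) = 1.
  I^B I^B × I^B i: posterior weight 4/15; P(next child type B) = 1.
  I^B i × I^B I^B: posterior weight 4/15; P(next child type B) = 1.
  I^B i × I^B i: posterior weight 1/5; P(next child type B) = 3/4.
Weighted sum = 19/20.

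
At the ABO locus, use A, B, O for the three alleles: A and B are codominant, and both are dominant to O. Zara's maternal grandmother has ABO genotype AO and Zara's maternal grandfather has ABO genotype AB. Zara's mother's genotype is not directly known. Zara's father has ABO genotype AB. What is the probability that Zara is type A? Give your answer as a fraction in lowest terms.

Zara's mother's ABO genotype from AO × AB: 1/4 AA, 1/4 AB, 1/4 AO, 1/4 BO.
Crossing each possibility with the father AB and summing P(type A): 1/4·1/2 + 1/4·1/4 + 1/4·1/2 + 1/4·1/4 = 3/8.

3/8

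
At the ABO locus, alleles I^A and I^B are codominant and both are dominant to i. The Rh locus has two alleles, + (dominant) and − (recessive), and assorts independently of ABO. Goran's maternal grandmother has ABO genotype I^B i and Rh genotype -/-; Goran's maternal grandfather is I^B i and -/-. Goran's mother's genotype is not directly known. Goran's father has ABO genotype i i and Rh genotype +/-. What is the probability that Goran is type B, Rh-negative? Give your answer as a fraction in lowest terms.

Goran's mother's ABO genotype from I^B i × I^B i: 1/4 I^B I^B, 1/2 I^B i, 1/4 i i.
Crossing each possibility with the father i i and summing P(type B): 1/4·1 + 1/2·1/2 + 1/4·0 = 1/2.
Similarly for Rh via the mother's Rh distribution: P(Rh-) = 1/2.
Independent loci: 1/2 × 1/2 = 1/4.

1/4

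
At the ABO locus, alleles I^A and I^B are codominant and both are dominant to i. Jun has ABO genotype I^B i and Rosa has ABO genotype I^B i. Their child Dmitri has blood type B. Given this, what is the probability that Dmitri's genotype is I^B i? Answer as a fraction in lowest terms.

2/3

Cross I^B i × I^B i → 1/4 I^B I^B, 1/2 I^B i, 1/4 i i.
Type-B genotypes among offspring: I^B I^B (1/4), I^B i (1/2); total 3/4.
P(I^B i | type B) = (1/2) / (3/4) = 2/3.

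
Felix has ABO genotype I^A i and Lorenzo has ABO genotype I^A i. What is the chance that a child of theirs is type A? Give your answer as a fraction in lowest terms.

3/4

ABO cross I^A i × I^A i → offspring phenotypes: 1/4 O, 3/4 A.
So P(type A) = 3/4.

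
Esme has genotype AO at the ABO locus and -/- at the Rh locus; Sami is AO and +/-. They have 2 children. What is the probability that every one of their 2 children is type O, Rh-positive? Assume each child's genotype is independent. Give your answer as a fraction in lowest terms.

ABO cross AO × AO → 1/4 O, 3/4 A.
Rh cross -/- × +/- → 1/2 Rh+, 1/2 Rh-; so P(type O, Rh-positive) = 1/4 × 1/2 = 1/8 per child.
All 2 independent: (1/8)^2 = 1/64.

1/64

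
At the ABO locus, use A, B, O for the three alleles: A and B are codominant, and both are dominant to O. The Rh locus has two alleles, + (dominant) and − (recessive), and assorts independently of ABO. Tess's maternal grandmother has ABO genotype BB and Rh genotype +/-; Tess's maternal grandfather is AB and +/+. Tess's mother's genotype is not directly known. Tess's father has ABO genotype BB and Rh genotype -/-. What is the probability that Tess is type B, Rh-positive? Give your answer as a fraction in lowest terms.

Tess's mother's ABO genotype from BB × AB: 1/2 AB, 1/2 BB.
Crossing each possibility with the father BB and summing P(type B): 1/2·1/2 + 1/2·1 = 3/4.
Similarly for Rh via the mother's Rh distribution: P(Rh+) = 3/4.
Independent loci: 3/4 × 3/4 = 9/16.

9/16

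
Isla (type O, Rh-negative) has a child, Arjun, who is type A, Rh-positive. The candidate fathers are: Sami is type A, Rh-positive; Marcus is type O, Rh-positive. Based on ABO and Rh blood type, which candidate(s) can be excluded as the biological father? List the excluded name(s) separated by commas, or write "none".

Marcus

A candidate is excluded only if no genotype consistent with his phenotype could produce a type A, Rh-positive child with a type O, Rh-negative mother.
Marcus (type O, Rh+): no genotype consistent with that phenotype can produce a type-A Rh+ child with a type-O mother.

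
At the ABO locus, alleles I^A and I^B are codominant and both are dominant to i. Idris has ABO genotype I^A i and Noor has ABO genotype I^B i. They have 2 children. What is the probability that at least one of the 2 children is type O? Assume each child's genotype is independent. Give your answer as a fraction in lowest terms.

ABO cross I^A i × I^B i → 1/4 O, 1/4 A, 1/4 B, 1/4 AB.
So P(type O) = 1/4 per child.
P(none) = (3/4)^2 = 9/16; P(at least one) = 1 − 9/16 = 7/16.

7/16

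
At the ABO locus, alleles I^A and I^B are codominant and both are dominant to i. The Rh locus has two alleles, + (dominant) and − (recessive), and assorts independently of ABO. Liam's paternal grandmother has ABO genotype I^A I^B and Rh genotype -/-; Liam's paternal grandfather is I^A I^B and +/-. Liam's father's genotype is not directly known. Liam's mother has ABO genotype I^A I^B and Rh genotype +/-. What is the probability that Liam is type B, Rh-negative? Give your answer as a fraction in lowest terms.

3/32

Liam's father's ABO genotype from I^A I^B × I^A I^B: 1/4 I^A I^A, 1/2 I^A I^B, 1/4 I^B I^B.
Crossing each possibility with the mother I^A I^B and summing P(type B): 1/4·0 + 1/2·1/4 + 1/4·1/2 = 1/4.
Similarly for Rh via the father's Rh distribution: P(Rh-) = 3/8.
Independent loci: 1/4 × 3/8 = 3/32.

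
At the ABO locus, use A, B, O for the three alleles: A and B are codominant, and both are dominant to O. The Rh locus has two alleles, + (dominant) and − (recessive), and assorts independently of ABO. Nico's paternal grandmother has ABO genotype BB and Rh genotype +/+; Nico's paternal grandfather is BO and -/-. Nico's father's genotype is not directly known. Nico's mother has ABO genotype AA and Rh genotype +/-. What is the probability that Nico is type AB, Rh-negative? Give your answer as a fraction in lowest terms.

Nico's father's ABO genotype from BB × BO: 1/2 BB, 1/2 BO.
Crossing each possibility with the mother AA and summing P(type AB): 1/2·1 + 1/2·1/2 = 3/4.
Similarly for Rh via the father's Rh distribution: P(Rh-) = 1/4.
Independent loci: 3/4 × 1/4 = 3/16.

3/16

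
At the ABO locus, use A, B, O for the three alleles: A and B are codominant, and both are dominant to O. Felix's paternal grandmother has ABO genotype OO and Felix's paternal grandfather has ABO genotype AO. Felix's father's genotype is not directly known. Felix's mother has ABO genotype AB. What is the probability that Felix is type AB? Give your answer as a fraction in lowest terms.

1/8

Felix's father's ABO genotype from OO × AO: 1/2 AO, 1/2 OO.
Crossing each possibility with the mother AB and summing P(type AB): 1/2·1/4 + 1/2·0 = 1/8.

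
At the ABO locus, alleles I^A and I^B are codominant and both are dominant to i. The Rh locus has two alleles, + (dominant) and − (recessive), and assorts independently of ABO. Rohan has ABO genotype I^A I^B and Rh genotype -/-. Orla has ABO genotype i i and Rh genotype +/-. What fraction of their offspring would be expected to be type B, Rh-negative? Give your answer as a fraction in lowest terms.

ABO cross I^A I^B × i i → offspring phenotypes: 1/2 A, 1/2 B.
Rh cross -/- × +/- → 1/2 Rh+, 1/2 Rh-.
Independent loci: P(type B, Rh-negative) = 1/2 × 1/2 = 1/4.

1/4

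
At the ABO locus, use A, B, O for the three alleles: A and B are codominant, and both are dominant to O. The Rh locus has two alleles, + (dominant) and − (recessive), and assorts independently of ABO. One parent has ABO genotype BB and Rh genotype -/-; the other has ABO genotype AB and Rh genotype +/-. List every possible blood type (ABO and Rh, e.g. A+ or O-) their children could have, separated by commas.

B+, B-, AB+, AB-

Gametes from BB × AB give offspring ABO genotypes AB, BB, i.e. phenotypes B, AB.
Rh cross -/- × +/- → phenotypes Rh+, Rh-.
Combining independently: B+, B-, AB+, AB-.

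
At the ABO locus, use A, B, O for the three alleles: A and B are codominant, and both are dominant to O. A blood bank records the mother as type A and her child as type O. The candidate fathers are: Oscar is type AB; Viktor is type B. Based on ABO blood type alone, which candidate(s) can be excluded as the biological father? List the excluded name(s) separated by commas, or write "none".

A candidate is excluded only if no genotype consistent with his phenotype could produce a type O child with a type A mother.
Oscar (type AB): no genotype consistent with that phenotype can produce a type-O child with a type-A mother.

Oscar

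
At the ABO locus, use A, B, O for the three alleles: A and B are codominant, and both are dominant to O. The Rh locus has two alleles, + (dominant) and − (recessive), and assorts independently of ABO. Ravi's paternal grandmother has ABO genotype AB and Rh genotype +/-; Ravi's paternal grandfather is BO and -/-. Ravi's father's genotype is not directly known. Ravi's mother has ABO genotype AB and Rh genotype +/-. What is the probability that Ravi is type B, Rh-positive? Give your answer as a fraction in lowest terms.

Ravi's father's ABO genotype from AB × BO: 1/4 AB, 1/4 AO, 1/4 BB, 1/4 BO.
Crossing each possibility with the mother AB and summing P(type B): 1/4·1/4 + 1/4·1/4 + 1/4·1/2 + 1/4·1/2 = 3/8.
Similarly for Rh via the father's Rh distribution: P(Rh+) = 5/8.
Independent loci: 3/8 × 5/8 = 15/64.

15/64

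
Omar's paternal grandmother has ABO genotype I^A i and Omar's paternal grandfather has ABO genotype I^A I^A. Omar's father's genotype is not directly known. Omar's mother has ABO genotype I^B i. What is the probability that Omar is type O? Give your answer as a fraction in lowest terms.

Omar's father's ABO genotype from I^A i × I^A I^A: 1/2 I^A I^A, 1/2 I^A i.
Crossing each possibility with the mother I^B i and summing P(type O): 1/2·0 + 1/2·1/4 = 1/8.

1/8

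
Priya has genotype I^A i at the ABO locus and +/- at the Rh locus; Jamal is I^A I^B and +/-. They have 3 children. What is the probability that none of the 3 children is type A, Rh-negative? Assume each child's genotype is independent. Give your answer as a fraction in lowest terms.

343/512

ABO cross I^A i × I^A I^B → 1/2 A, 1/4 B, 1/4 AB.
Rh cross +/- × +/- → 3/4 Rh+, 1/4 Rh-; so P(type A, Rh-negative) = 1/2 × 1/4 = 1/8 per child.
P(not type A, Rh-negative) = 7/8 for one child; (7/8)^3 = 343/512.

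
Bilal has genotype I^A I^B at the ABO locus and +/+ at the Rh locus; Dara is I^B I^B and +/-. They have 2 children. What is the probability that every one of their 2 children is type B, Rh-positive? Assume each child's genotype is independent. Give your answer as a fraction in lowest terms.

ABO cross I^A I^B × I^B I^B → 1/2 B, 1/2 AB.
Rh cross +/+ × +/- → 1 Rh+; so P(type B, Rh-positive) = 1/2 × 1 = 1/2 per child.
All 2 independent: (1/2)^2 = 1/4.

1/4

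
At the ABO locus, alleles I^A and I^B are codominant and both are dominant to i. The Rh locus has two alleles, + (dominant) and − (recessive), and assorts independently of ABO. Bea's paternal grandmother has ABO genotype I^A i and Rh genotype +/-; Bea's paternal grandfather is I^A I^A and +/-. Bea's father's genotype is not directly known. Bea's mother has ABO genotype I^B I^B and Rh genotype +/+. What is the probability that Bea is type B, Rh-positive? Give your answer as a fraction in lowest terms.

Bea's father's ABO genotype from I^A i × I^A I^A: 1/2 I^A I^A, 1/2 I^A i.
Crossing each possibility with the mother I^B I^B and summing P(type B): 1/2·0 + 1/2·1/2 = 1/4.
Similarly for Rh via the father's Rh distribution: P(Rh+) = 1.
Independent loci: 1/4 × 1 = 1/4.

1/4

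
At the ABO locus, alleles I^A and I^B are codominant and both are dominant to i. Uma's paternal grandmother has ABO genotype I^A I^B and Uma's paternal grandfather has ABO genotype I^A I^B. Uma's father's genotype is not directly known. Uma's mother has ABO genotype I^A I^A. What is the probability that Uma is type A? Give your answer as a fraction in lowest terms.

Uma's father's ABO genotype from I^A I^B × I^A I^B: 1/4 I^A I^A, 1/2 I^A I^B, 1/4 I^B I^B.
Crossing each possibility with the mother I^A I^A and summing P(type A): 1/4·1 + 1/2·1/2 + 1/4·0 = 1/2.

1/2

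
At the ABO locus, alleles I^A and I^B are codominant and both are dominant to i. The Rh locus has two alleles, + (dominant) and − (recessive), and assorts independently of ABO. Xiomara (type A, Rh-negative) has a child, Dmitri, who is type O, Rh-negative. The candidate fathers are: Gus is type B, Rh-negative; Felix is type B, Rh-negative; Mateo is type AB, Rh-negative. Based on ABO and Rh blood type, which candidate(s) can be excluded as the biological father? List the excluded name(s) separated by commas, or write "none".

Mateo

A candidate is excluded only if no genotype consistent with his phenotype could produce a type O, Rh-negative child with a type A, Rh-negative mother.
Mateo (type AB, Rh-): no genotype consistent with that phenotype can produce a type-O Rh- child with a type-A mother.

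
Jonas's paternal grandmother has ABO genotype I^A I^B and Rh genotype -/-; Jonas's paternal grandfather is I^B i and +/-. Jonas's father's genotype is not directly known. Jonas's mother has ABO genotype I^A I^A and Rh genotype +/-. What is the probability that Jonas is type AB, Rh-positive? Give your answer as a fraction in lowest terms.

Jonas's father's ABO genotype from I^A I^B × I^B i: 1/4 I^A I^B, 1/4 I^A i, 1/4 I^B I^B, 1/4 I^B i.
Crossing each possibility with the mother I^A I^A and summing P(type AB): 1/4·1/2 + 1/4·0 + 1/4·1 + 1/4·1/2 = 1/2.
Similarly for Rh via the father's Rh distribution: P(Rh+) = 5/8.
Independent loci: 1/2 × 5/8 = 5/16.

5/16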